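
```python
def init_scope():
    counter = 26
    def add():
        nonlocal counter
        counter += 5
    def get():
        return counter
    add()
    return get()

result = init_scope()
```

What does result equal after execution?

Step 1: counter = 26. add() modifies it via nonlocal, get() reads it.
Step 2: add() makes counter = 26 + 5 = 31.
Step 3: get() returns 31. result = 31

The answer is 31.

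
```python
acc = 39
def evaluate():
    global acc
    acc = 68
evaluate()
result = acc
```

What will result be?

Step 1: acc = 39 globally.
Step 2: evaluate() declares global acc and sets it to 68.
Step 3: After evaluate(), global acc = 68. result = 68

The answer is 68.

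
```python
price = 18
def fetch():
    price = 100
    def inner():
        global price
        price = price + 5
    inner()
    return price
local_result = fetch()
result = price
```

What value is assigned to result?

Step 1: Global price = 18. fetch() creates local price = 100.
Step 2: inner() declares global price and adds 5: global price = 18 + 5 = 23.
Step 3: fetch() returns its local price = 100 (unaffected by inner).
Step 4: result = global price = 23

The answer is 23.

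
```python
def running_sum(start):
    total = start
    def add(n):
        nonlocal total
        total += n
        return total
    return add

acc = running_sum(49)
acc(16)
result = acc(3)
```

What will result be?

Step 1: running_sum(49) creates closure with total = 49.
Step 2: First acc(16): total = 49 + 16 = 65.
Step 3: Second acc(3): total = 65 + 3 = 68. result = 68

The answer is 68.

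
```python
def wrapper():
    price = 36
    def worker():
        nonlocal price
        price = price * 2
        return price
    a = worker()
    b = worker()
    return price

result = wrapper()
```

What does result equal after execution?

Step 1: price starts at 36.
Step 2: First worker(): price = 36 * 2 = 72.
Step 3: Second worker(): price = 72 * 2 = 144.
Step 4: result = 144

The answer is 144.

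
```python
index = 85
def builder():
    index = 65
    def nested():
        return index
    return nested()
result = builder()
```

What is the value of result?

Step 1: index = 85 globally, but builder() defines index = 65 locally.
Step 2: nested() looks up index. Not in local scope, so checks enclosing scope (builder) and finds index = 65.
Step 3: result = 65

The answer is 65.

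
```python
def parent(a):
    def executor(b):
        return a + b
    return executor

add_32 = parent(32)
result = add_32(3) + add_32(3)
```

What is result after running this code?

Step 1: add_32 captures a = 32.
Step 2: add_32(3) = 32 + 3 = 35, called twice.
Step 3: result = 35 + 35 = 70

The answer is 70.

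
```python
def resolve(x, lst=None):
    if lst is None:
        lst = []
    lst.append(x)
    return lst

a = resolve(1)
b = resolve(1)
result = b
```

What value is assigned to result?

Step 1: None default with guard creates a NEW list each call.
Step 2: a = [1] (fresh list). b = [1] (another fresh list).
Step 3: result = [1] (this is the fix for mutable default)

The answer is [1].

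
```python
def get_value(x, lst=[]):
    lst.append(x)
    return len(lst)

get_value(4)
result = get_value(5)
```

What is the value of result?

Step 1: Mutable default list persists between calls.
Step 2: First call: lst = [4], len = 1. Second call: lst = [4, 5], len = 2.
Step 3: result = 2

The answer is 2.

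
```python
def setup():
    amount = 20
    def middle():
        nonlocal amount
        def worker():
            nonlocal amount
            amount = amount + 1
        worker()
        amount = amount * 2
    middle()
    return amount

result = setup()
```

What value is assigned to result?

Step 1: amount = 20.
Step 2: worker() adds 1: amount = 20 + 1 = 21.
Step 3: middle() doubles: amount = 21 * 2 = 42.
Step 4: result = 42

The answer is 42.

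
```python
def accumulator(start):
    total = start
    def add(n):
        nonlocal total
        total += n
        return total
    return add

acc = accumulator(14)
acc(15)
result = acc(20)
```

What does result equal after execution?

Step 1: accumulator(14) creates closure with total = 14.
Step 2: First acc(15): total = 14 + 15 = 29.
Step 3: Second acc(20): total = 29 + 20 = 49. result = 49

The answer is 49.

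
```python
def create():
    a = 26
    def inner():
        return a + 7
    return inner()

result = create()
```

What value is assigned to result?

Step 1: create() defines a = 26.
Step 2: inner() reads a = 26 from enclosing scope, returns 26 + 7 = 33.
Step 3: result = 33

The answer is 33.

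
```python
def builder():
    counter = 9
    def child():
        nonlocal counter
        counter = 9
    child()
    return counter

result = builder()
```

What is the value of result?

Step 1: builder() sets counter = 9.
Step 2: child() uses nonlocal to reassign counter = 9.
Step 3: result = 9

The answer is 9.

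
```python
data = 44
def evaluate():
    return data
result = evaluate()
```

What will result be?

Step 1: data = 44 is defined in the global scope.
Step 2: evaluate() looks up data. No local data exists, so Python checks the global scope via LEGB rule and finds data = 44.
Step 3: result = 44

The answer is 44.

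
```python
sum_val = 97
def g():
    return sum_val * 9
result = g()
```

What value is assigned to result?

Step 1: sum_val = 97 is defined globally.
Step 2: g() looks up sum_val from global scope = 97, then computes 97 * 9 = 873.
Step 3: result = 873

The answer is 873.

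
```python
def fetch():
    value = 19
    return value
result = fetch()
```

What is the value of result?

Step 1: fetch() defines value = 19 in its local scope.
Step 2: return value finds the local variable value = 19.
Step 3: result = 19

The answer is 19.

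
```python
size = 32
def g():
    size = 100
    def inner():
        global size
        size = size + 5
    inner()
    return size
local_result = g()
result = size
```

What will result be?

Step 1: Global size = 32. g() creates local size = 100.
Step 2: inner() declares global size and adds 5: global size = 32 + 5 = 37.
Step 3: g() returns its local size = 100 (unaffected by inner).
Step 4: result = global size = 37

The answer is 37.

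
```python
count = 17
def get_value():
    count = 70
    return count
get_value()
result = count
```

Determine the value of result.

Step 1: count = 17 globally.
Step 2: get_value() creates a LOCAL count = 70 (no global keyword!).
Step 3: The global count is unchanged. result = 17

The answer is 17.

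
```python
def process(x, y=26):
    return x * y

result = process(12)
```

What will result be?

Step 1: process(12) uses default y = 26.
Step 2: Returns 12 * 26 = 312.
Step 3: result = 312

The answer is 312.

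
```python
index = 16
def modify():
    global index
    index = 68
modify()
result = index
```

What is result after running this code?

Step 1: index = 16 globally.
Step 2: modify() declares global index and sets it to 68.
Step 3: After modify(), global index = 68. result = 68

The answer is 68.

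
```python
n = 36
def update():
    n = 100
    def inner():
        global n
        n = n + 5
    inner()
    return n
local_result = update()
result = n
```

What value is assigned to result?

Step 1: Global n = 36. update() creates local n = 100.
Step 2: inner() declares global n and adds 5: global n = 36 + 5 = 41.
Step 3: update() returns its local n = 100 (unaffected by inner).
Step 4: result = global n = 41

The answer is 41.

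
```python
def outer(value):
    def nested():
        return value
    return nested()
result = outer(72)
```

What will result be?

Step 1: outer(72) binds parameter value = 72.
Step 2: nested() looks up value in enclosing scope and finds the parameter value = 72.
Step 3: result = 72

The answer is 72.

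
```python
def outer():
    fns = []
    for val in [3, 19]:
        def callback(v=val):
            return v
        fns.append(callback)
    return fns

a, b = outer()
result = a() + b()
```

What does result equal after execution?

Step 1: Default argument v=val captures val at each iteration.
Step 2: a() returns 3 (captured at first iteration), b() returns 19 (captured at second).
Step 3: result = 3 + 19 = 22

The answer is 22.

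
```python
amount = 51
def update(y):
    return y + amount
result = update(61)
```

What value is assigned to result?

Step 1: amount = 51 is defined globally.
Step 2: update(61) uses parameter y = 61 and looks up amount from global scope = 51.
Step 3: result = 61 + 51 = 112

The answer is 112.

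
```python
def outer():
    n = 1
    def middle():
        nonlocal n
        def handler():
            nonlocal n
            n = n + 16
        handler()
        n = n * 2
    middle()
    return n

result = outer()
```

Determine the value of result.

Step 1: n = 1.
Step 2: handler() adds 16: n = 1 + 16 = 17.
Step 3: middle() doubles: n = 17 * 2 = 34.
Step 4: result = 34

The answer is 34.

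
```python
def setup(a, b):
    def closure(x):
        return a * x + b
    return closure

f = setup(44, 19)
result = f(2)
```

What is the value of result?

Step 1: setup(44, 19) captures a = 44, b = 19.
Step 2: f(2) computes 44 * 2 + 19 = 107.
Step 3: result = 107

The answer is 107.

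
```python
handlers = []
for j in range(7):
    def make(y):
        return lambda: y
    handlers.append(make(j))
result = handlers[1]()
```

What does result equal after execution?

Step 1: make(j) creates a new scope capturing y = j at call time.
Step 2: handlers[1] = make(1), so its lambda captures y = 1.
Step 3: result = 1 (closure factory fixes late binding)

The answer is 1.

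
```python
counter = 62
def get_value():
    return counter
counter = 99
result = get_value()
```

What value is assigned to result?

Step 1: counter is first set to 62, then reassigned to 99.
Step 2: get_value() is called after the reassignment, so it looks up the current global counter = 99.
Step 3: result = 99

The answer is 99.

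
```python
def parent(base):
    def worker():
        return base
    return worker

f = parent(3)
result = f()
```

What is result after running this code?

Step 1: parent(3) creates closure capturing base = 3.
Step 2: f() returns the captured base = 3.
Step 3: result = 3

The answer is 3.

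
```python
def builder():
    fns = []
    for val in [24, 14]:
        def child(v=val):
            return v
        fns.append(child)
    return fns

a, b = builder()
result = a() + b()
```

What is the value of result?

Step 1: Default argument v=val captures val at each iteration.
Step 2: a() returns 24 (captured at first iteration), b() returns 14 (captured at second).
Step 3: result = 24 + 14 = 38

The answer is 38.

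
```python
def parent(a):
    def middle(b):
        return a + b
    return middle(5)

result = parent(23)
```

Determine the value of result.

Step 1: parent(23) passes a = 23.
Step 2: middle(5) has b = 5, reads a = 23 from enclosing.
Step 3: result = 23 + 5 = 28

The answer is 28.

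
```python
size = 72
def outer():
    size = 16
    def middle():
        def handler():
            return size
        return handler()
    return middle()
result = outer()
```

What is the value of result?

Step 1: outer() defines size = 16. middle() and handler() have no local size.
Step 2: handler() checks local (none), enclosing middle() (none), enclosing outer() and finds size = 16.
Step 3: result = 16

The answer is 16.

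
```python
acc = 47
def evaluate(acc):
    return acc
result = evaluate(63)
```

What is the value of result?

Step 1: Global acc = 47.
Step 2: evaluate(63) takes parameter acc = 63, which shadows the global.
Step 3: result = 63

The answer is 63.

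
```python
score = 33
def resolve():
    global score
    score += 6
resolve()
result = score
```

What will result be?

Step 1: score = 33 globally.
Step 2: resolve() modifies global score: score += 6 = 39.
Step 3: result = 39

The answer is 39.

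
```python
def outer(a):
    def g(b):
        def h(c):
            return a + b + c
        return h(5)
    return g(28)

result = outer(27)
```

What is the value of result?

Step 1: a = 27, b = 28, c = 5 across three nested scopes.
Step 2: h() accesses all three via LEGB rule.
Step 3: result = 27 + 28 + 5 = 60

The answer is 60.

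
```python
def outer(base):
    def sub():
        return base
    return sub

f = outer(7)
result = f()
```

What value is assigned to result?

Step 1: outer(7) creates closure capturing base = 7.
Step 2: f() returns the captured base = 7.
Step 3: result = 7

The answer is 7.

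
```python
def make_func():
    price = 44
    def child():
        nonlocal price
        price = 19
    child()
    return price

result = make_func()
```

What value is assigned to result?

Step 1: make_func() sets price = 44.
Step 2: child() uses nonlocal to reassign price = 19.
Step 3: result = 19

The answer is 19.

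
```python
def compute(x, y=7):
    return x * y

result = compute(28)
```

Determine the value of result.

Step 1: compute(28) uses default y = 7.
Step 2: Returns 28 * 7 = 196.
Step 3: result = 196

The answer is 196.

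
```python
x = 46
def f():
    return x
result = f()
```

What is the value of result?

Step 1: x = 46 is defined in the global scope.
Step 2: f() looks up x. No local x exists, so Python checks the global scope via LEGB rule and finds x = 46.
Step 3: result = 46

The answer is 46.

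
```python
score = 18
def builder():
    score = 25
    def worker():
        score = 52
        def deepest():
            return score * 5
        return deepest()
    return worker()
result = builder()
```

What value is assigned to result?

Step 1: deepest() looks up score through LEGB: not local, finds score = 52 in enclosing worker().
Step 2: Returns 52 * 5 = 260.
Step 3: result = 260

The answer is 260.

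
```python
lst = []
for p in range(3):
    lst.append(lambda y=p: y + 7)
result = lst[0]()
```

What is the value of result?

Step 1: Default argument y=p captures p's value at definition time.
Step 2: lst[0] was defined when p = 0, so y defaults to 0.
Step 3: result = 0 + 7 = 7 (default arg fixes the late binding issue)

The answer is 7.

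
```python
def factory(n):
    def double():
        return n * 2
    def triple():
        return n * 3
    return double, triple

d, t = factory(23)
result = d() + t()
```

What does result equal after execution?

Step 1: Both closures capture the same n = 23.
Step 2: d() = 23 * 2 = 46, t() = 23 * 3 = 69.
Step 3: result = 46 + 69 = 115

The answer is 115.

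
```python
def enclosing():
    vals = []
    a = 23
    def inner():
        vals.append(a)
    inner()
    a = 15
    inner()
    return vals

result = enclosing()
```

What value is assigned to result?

Step 1: a = 23. inner() appends current a to vals.
Step 2: First inner(): appends 23. Then a = 15.
Step 3: Second inner(): appends 15 (closure sees updated a). result = [23, 15]

The answer is [23, 15].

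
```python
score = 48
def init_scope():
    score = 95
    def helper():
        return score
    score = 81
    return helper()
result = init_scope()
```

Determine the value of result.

Step 1: init_scope() sets score = 95, then later score = 81.
Step 2: helper() is called after score is reassigned to 81. Closures capture variables by reference, not by value.
Step 3: result = 81

The answer is 81.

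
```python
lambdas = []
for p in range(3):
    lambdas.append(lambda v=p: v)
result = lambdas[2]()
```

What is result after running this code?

Step 1: Default argument v=p captures p's value at each iteration.
Step 2: lambdas[2] captured v = 2 when p was 2.
Step 3: result = 2

The answer is 2.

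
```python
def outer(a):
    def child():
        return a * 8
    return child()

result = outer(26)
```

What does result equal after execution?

Step 1: outer(26) binds parameter a = 26.
Step 2: child() accesses a = 26 from enclosing scope.
Step 3: result = 26 * 8 = 208

The answer is 208.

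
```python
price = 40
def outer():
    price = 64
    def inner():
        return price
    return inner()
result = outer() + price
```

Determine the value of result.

Step 1: Global price = 40. outer() shadows with price = 64.
Step 2: inner() returns enclosing price = 64. outer() = 64.
Step 3: result = 64 + global price (40) = 104

The answer is 104.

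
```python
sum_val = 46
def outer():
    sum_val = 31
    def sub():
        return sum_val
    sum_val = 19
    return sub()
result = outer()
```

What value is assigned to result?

Step 1: outer() sets sum_val = 31, then later sum_val = 19.
Step 2: sub() is called after sum_val is reassigned to 19. Closures capture variables by reference, not by value.
Step 3: result = 19

The answer is 19.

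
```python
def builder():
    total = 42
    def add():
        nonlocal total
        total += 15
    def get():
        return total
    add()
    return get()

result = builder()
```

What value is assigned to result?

Step 1: total = 42. add() modifies it via nonlocal, get() reads it.
Step 2: add() makes total = 42 + 15 = 57.
Step 3: get() returns 57. result = 57

The answer is 57.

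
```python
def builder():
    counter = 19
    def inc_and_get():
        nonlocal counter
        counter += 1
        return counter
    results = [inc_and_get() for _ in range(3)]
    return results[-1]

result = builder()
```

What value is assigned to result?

Step 1: counter = 19.
Step 2: Three calls to inc_and_get(), each adding 1.
Step 3: Last value = 19 + 1 * 3 = 22

The answer is 22.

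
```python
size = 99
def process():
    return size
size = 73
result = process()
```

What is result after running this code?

Step 1: size is first set to 99, then reassigned to 73.
Step 2: process() is called after the reassignment, so it looks up the current global size = 73.
Step 3: result = 73

The answer is 73.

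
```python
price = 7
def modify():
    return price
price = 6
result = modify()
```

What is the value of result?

Step 1: price is first set to 7, then reassigned to 6.
Step 2: modify() is called after the reassignment, so it looks up the current global price = 6.
Step 3: result = 6

The answer is 6.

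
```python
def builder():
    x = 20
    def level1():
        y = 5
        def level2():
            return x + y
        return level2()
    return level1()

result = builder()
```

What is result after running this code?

Step 1: x = 20 in builder. y = 5 in level1.
Step 2: level2() reads x = 20 and y = 5 from enclosing scopes.
Step 3: result = 20 + 5 = 25

The answer is 25.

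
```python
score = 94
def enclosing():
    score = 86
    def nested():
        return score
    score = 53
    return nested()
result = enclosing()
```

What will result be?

Step 1: enclosing() sets score = 86, then later score = 53.
Step 2: nested() is called after score is reassigned to 53. Closures capture variables by reference, not by value.
Step 3: result = 53

The answer is 53.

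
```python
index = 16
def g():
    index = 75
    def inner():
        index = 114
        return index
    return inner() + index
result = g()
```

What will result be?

Step 1: g() has local index = 75. inner() has local index = 114.
Step 2: inner() returns its local index = 114.
Step 3: g() returns 114 + its own index (75) = 189

The answer is 189.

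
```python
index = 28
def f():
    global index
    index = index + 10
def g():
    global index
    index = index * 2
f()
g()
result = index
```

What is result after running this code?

Step 1: index = 28.
Step 2: f() adds 10: index = 28 + 10 = 38.
Step 3: g() doubles: index = 38 * 2 = 76.
Step 4: result = 76

The answer is 76.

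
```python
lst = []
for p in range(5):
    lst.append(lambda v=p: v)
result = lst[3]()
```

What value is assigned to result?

Step 1: Default argument v=p captures p's value at each iteration.
Step 2: lst[3] captured v = 3 when p was 3.
Step 3: result = 3

The answer is 3.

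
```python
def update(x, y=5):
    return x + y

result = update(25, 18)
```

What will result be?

Step 1: update(25, 18) overrides default y with 18.
Step 2: Returns 25 + 18 = 43.
Step 3: result = 43

The answer is 43.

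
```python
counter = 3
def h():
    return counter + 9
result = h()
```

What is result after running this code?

Step 1: counter = 3 is defined globally.
Step 2: h() looks up counter from global scope = 3, then computes 3 + 9 = 12.
Step 3: result = 12

The answer is 12.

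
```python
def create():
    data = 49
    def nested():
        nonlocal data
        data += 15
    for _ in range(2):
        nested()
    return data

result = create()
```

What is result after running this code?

Step 1: data = 49.
Step 2: nested() is called 2 times in a loop, each adding 15 via nonlocal.
Step 3: data = 49 + 15 * 2 = 79

The answer is 79.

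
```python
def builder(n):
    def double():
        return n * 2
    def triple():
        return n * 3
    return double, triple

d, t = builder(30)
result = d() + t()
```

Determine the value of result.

Step 1: Both closures capture the same n = 30.
Step 2: d() = 30 * 2 = 60, t() = 30 * 3 = 90.
Step 3: result = 60 + 90 = 150

The answer is 150.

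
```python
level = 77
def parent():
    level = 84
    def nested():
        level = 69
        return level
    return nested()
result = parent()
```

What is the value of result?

Step 1: Three scopes define level: global (77), parent (84), nested (69).
Step 2: nested() has its own local level = 69, which shadows both enclosing and global.
Step 3: result = 69 (local wins in LEGB)

The answer is 69.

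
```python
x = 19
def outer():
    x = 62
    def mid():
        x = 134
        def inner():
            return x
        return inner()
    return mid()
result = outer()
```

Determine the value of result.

Step 1: Three levels of shadowing: global 19, outer 62, mid 134.
Step 2: inner() finds x = 134 in enclosing mid() scope.
Step 3: result = 134

The answer is 134.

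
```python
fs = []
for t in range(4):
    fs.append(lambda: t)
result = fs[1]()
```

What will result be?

Step 1: The loop creates 4 lambdas, all referencing the same variable t.
Step 2: After the loop, t = 3 (final value).
Step 3: fs[1]() looks up t at call time and finds 3. This is the late binding gotcha. result = 3

The answer is 3.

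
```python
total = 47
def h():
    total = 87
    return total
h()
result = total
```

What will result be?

Step 1: Global total = 47.
Step 2: h() creates local total = 87 (shadow, not modification).
Step 3: After h() returns, global total is unchanged. result = 47

The answer is 47.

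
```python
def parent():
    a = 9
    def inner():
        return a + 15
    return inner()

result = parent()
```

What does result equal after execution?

Step 1: parent() defines a = 9.
Step 2: inner() reads a = 9 from enclosing scope, returns 9 + 15 = 24.
Step 3: result = 24

The answer is 24.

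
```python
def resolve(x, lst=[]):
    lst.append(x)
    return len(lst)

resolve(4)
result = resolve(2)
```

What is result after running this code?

Step 1: Mutable default list persists between calls.
Step 2: First call: lst = [4], len = 1. Second call: lst = [4, 2], len = 2.
Step 3: result = 2

The answer is 2.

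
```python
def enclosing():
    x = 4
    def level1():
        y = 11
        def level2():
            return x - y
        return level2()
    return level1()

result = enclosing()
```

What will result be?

Step 1: x = 4 in enclosing. y = 11 in level1.
Step 2: level2() reads x = 4 and y = 11 from enclosing scopes.
Step 3: result = 4 - 11 = -7

The answer is -7.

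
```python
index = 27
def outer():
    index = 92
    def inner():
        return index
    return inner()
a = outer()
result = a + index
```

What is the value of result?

Step 1: outer() has local index = 92. inner() reads from enclosing.
Step 2: outer() returns 92. Global index = 27 unchanged.
Step 3: result = 92 + 27 = 119

The answer is 119.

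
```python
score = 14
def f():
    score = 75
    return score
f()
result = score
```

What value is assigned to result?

Step 1: Global score = 14.
Step 2: f() creates local score = 75 (shadow, not modification).
Step 3: After f() returns, global score is unchanged. result = 14

The answer is 14.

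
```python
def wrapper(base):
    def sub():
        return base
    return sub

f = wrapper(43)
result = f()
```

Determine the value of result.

Step 1: wrapper(43) creates closure capturing base = 43.
Step 2: f() returns the captured base = 43.
Step 3: result = 43

The answer is 43.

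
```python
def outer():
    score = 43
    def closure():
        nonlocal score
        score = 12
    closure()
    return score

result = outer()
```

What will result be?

Step 1: outer() sets score = 43.
Step 2: closure() uses nonlocal to reassign score = 12.
Step 3: result = 12

The answer is 12.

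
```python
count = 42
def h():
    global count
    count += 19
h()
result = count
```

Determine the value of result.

Step 1: count = 42 globally.
Step 2: h() modifies global count: count += 19 = 61.
Step 3: result = 61

The answer is 61.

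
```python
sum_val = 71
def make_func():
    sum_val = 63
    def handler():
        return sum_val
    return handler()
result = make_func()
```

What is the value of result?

Step 1: sum_val = 71 globally, but make_func() defines sum_val = 63 locally.
Step 2: handler() looks up sum_val. Not in local scope, so checks enclosing scope (make_func) and finds sum_val = 63.
Step 3: result = 63

The answer is 63.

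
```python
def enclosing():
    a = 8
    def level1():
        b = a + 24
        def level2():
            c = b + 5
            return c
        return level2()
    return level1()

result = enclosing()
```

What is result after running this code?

Step 1: a = 8. b = a + 24 = 32.
Step 2: c = b + 5 = 32 + 5 = 37.
Step 3: result = 37

The answer is 37.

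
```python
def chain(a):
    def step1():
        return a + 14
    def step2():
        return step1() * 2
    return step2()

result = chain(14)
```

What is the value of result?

Step 1: chain(14) captures a = 14.
Step 2: step2() calls step1() which returns 14 + 14 = 28.
Step 3: step2() returns 28 * 2 = 56

The answer is 56.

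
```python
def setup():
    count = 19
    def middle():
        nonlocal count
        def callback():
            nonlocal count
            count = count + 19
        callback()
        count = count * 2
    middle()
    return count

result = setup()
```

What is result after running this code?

Step 1: count = 19.
Step 2: callback() adds 19: count = 19 + 19 = 38.
Step 3: middle() doubles: count = 38 * 2 = 76.
Step 4: result = 76

The answer is 76.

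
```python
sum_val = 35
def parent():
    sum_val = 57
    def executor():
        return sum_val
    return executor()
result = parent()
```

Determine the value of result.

Step 1: sum_val = 35 globally, but parent() defines sum_val = 57 locally.
Step 2: executor() looks up sum_val. Not in local scope, so checks enclosing scope (parent) and finds sum_val = 57.
Step 3: result = 57

The answer is 57.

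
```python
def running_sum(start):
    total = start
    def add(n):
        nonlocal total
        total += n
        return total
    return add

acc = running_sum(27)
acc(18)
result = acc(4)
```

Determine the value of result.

Step 1: running_sum(27) creates closure with total = 27.
Step 2: First acc(18): total = 27 + 18 = 45.
Step 3: Second acc(4): total = 45 + 4 = 49. result = 49

The answer is 49.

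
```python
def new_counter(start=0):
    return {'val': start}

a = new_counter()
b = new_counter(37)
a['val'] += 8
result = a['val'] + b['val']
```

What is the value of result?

Step 1: new_counter() returns a new dict each call (immutable default 0).
Step 2: a = {'val': 0}, b = {'val': 37}.
Step 3: a['val'] += 8 = 8. result = 8 + 37 = 45

The answer is 45.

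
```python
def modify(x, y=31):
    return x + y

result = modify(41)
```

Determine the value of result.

Step 1: modify(41) uses default y = 31.
Step 2: Returns 41 + 31 = 72.
Step 3: result = 72

The answer is 72.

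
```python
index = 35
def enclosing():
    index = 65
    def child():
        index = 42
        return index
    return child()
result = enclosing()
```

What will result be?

Step 1: Three scopes define index: global (35), enclosing (65), child (42).
Step 2: child() has its own local index = 42, which shadows both enclosing and global.
Step 3: result = 42 (local wins in LEGB)

The answer is 42.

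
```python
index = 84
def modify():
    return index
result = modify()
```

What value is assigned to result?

Step 1: index = 84 is defined in the global scope.
Step 2: modify() looks up index. No local index exists, so Python checks the global scope via LEGB rule and finds index = 84.
Step 3: result = 84

The answer is 84.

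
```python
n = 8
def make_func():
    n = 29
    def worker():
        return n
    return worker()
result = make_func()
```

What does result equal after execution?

Step 1: n = 8 globally, but make_func() defines n = 29 locally.
Step 2: worker() looks up n. Not in local scope, so checks enclosing scope (make_func) and finds n = 29.
Step 3: result = 29

The answer is 29.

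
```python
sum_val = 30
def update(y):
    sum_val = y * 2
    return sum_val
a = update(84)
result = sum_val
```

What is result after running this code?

Step 1: Global sum_val = 30.
Step 2: update(84) creates local sum_val = 84 * 2 = 168.
Step 3: Global sum_val unchanged because no global keyword. result = 30

The answer is 30.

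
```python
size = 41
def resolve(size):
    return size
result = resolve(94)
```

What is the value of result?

Step 1: Global size = 41.
Step 2: resolve(94) takes parameter size = 94, which shadows the global.
Step 3: result = 94

The answer is 94.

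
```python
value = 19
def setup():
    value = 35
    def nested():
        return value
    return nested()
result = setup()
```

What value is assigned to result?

Step 1: value = 19 globally, but setup() defines value = 35 locally.
Step 2: nested() looks up value. Not in local scope, so checks enclosing scope (setup) and finds value = 35.
Step 3: result = 35

The answer is 35.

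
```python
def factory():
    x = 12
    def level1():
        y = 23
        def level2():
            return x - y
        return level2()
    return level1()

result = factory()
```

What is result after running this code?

Step 1: x = 12 in factory. y = 23 in level1.
Step 2: level2() reads x = 12 and y = 23 from enclosing scopes.
Step 3: result = 12 - 23 = -11

The answer is -11.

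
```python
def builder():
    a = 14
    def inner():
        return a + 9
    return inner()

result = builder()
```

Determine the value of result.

Step 1: builder() defines a = 14.
Step 2: inner() reads a = 14 from enclosing scope, returns 14 + 9 = 23.
Step 3: result = 23

The answer is 23.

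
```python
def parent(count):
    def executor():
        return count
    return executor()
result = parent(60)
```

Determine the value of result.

Step 1: parent(60) binds parameter count = 60.
Step 2: executor() looks up count in enclosing scope and finds the parameter count = 60.
Step 3: result = 60

The answer is 60.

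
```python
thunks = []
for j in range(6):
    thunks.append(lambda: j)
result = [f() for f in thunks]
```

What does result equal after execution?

Step 1: All 6 lambdas share the same variable j.
Step 2: After the loop, j = 5.
Step 3: Each call returns 5. result = [5, 5, 5, 5, 5, 5]

The answer is [5, 5, 5, 5, 5, 5].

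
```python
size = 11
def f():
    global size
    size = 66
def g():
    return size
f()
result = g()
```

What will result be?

Step 1: size = 11.
Step 2: f() sets global size = 66.
Step 3: g() reads global size = 66. result = 66

The answer is 66.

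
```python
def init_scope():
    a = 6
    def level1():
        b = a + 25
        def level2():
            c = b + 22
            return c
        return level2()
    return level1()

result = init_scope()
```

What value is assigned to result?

Step 1: a = 6. b = a + 25 = 31.
Step 2: c = b + 22 = 31 + 22 = 53.
Step 3: result = 53

The answer is 53.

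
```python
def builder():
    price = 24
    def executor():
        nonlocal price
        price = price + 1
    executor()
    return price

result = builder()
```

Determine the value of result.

Step 1: builder() sets price = 24.
Step 2: executor() uses nonlocal to modify price in builder's scope: price = 24 + 1 = 25.
Step 3: builder() returns the modified price = 25

The answer is 25.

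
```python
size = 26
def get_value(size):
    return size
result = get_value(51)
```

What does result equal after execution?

Step 1: Global size = 26.
Step 2: get_value(51) takes parameter size = 51, which shadows the global.
Step 3: result = 51

The answer is 51.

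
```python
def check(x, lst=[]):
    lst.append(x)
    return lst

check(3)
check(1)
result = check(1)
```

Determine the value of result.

Step 1: Mutable default argument gotcha! The list [] is created once.
Step 2: Each call appends to the SAME list: [3], [3, 1], [3, 1, 1].
Step 3: result = [3, 1, 1]

The answer is [3, 1, 1].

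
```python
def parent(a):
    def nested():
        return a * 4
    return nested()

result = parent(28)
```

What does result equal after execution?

Step 1: parent(28) binds parameter a = 28.
Step 2: nested() accesses a = 28 from enclosing scope.
Step 3: result = 28 * 4 = 112

The answer is 112.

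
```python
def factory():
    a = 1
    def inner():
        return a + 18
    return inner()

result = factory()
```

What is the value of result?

Step 1: factory() defines a = 1.
Step 2: inner() reads a = 1 from enclosing scope, returns 1 + 18 = 19.
Step 3: result = 19

The answer is 19.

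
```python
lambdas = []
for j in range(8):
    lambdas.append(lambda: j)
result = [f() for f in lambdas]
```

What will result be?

Step 1: All 8 lambdas share the same variable j.
Step 2: After the loop, j = 7.
Step 3: Each call returns 7. result = [7, 7, 7, 7, 7, 7, 7, 7]

The answer is [7, 7, 7, 7, 7, 7, 7, 7].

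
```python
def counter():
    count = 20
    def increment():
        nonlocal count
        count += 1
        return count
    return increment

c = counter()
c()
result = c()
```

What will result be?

Step 1: counter() creates closure with count = 20.
Step 2: Each c() call increments count via nonlocal. After 2 calls: 20 + 2 = 22.
Step 3: result = 22

The answer is 22.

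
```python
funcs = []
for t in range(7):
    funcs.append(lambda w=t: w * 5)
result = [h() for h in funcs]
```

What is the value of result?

Step 1: Default arg w=t captures t at each iteration.
Step 2: funcs[k] has w defaulting to k, returns k * 5.
Step 3: result = [0, 5, 10, 15, 20, 25, 30]

The answer is [0, 5, 10, 15, 20, 25, 30].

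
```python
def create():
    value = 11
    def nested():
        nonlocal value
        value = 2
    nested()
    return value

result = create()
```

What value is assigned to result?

Step 1: create() sets value = 11.
Step 2: nested() uses nonlocal to reassign value = 2.
Step 3: result = 2

The answer is 2.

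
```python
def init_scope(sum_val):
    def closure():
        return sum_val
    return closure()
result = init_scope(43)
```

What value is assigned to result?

Step 1: init_scope(43) binds parameter sum_val = 43.
Step 2: closure() looks up sum_val in enclosing scope and finds the parameter sum_val = 43.
Step 3: result = 43

The answer is 43.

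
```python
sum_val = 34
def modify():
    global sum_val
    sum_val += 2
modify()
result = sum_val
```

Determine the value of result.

Step 1: sum_val = 34 globally.
Step 2: modify() modifies global sum_val: sum_val += 2 = 36.
Step 3: result = 36

The answer is 36.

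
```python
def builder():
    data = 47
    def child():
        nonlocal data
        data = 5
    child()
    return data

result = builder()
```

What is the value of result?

Step 1: builder() sets data = 47.
Step 2: child() uses nonlocal to reassign data = 5.
Step 3: result = 5

The answer is 5.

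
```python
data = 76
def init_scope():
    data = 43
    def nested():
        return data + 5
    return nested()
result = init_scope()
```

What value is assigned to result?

Step 1: init_scope() shadows global data with data = 43.
Step 2: nested() finds data = 43 in enclosing scope, computes 43 + 5 = 48.
Step 3: result = 48

The answer is 48.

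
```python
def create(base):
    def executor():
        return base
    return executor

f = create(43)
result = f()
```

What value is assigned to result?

Step 1: create(43) creates closure capturing base = 43.
Step 2: f() returns the captured base = 43.
Step 3: result = 43

The answer is 43.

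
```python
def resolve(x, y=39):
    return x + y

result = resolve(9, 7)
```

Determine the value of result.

Step 1: resolve(9, 7) overrides default y with 7.
Step 2: Returns 9 + 7 = 16.
Step 3: result = 16

The answer is 16.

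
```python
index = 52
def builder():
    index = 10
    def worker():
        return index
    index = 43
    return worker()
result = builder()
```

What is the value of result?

Step 1: builder() sets index = 10, then later index = 43.
Step 2: worker() is called after index is reassigned to 43. Closures capture variables by reference, not by value.
Step 3: result = 43

The answer is 43.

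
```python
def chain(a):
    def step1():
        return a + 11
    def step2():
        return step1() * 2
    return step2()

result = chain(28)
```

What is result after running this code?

Step 1: chain(28) captures a = 28.
Step 2: step2() calls step1() which returns 28 + 11 = 39.
Step 3: step2() returns 39 * 2 = 78

The answer is 78.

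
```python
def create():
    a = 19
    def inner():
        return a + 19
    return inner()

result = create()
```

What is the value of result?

Step 1: create() defines a = 19.
Step 2: inner() reads a = 19 from enclosing scope, returns 19 + 19 = 38.
Step 3: result = 38

The answer is 38.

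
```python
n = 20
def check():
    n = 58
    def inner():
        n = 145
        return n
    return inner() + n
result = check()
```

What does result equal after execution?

Step 1: check() has local n = 58. inner() has local n = 145.
Step 2: inner() returns its local n = 145.
Step 3: check() returns 145 + its own n (58) = 203

The answer is 203.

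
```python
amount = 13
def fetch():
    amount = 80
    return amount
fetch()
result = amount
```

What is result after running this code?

Step 1: amount = 13 globally.
Step 2: fetch() creates a LOCAL amount = 80 (no global keyword!).
Step 3: The global amount is unchanged. result = 13

The answer is 13.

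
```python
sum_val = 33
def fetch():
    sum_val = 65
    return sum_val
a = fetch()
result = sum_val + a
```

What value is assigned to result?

Step 1: Global sum_val = 33. fetch() returns local sum_val = 65.
Step 2: a = 65. Global sum_val still = 33.
Step 3: result = 33 + 65 = 98

The answer is 98.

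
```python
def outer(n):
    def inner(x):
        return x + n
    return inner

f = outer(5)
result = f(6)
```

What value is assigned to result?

Step 1: outer(5) creates a closure that captures n = 5.
Step 2: f(6) calls the closure with x = 6, returning 6 + 5 = 11.
Step 3: result = 11

The answer is 11.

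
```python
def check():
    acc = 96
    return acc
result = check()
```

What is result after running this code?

Step 1: check() defines acc = 96 in its local scope.
Step 2: return acc finds the local variable acc = 96.
Step 3: result = 96

The answer is 96.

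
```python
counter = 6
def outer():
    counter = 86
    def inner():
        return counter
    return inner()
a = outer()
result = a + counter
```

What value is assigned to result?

Step 1: outer() has local counter = 86. inner() reads from enclosing.
Step 2: outer() returns 86. Global counter = 6 unchanged.
Step 3: result = 86 + 6 = 92

The answer is 92.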